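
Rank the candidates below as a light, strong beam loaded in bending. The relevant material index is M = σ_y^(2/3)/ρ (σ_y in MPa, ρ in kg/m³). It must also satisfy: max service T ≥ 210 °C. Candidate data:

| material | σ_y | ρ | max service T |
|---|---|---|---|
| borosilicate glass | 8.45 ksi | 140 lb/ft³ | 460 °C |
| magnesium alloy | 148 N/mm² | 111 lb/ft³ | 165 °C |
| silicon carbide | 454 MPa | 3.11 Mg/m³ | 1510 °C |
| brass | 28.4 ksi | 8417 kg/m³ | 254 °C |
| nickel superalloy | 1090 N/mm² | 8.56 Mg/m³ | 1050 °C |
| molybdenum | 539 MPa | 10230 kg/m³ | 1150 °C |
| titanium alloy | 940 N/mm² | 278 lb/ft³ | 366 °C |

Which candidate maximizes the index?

Screen on constraints: max service T ≥ 210 °C. Survivors: borosilicate glass, silicon carbide, brass, nickel superalloy, molybdenum, titanium alloy.
Putting every candidate on a common basis:
  borosilicate glass: σ_y = 58.26 MPa, ρ = 2243 kg/m³
  silicon carbide: σ_y = 454.0 MPa, ρ = 3110 kg/m³
  brass: σ_y = 195.8 MPa, ρ = 8417 kg/m³
  nickel superalloy: σ_y = 1090 MPa, ρ = 8560 kg/m³
  molybdenum: σ_y = 539.0 MPa, ρ = 10230 kg/m³
  titanium alloy: σ_y = 940.0 MPa, ρ = 4453 kg/m³
  titanium alloy: M = 21.5×10⁻³
  silicon carbide: M = 19.0×10⁻³
  nickel superalloy: M = 12.4×10⁻³
  borosilicate glass: M = 6.70×10⁻³
  molybdenum: M = 6.47×10⁻³
  brass: M = 4.01×10⁻³
Titanium alloy has the largest M.

titanium alloy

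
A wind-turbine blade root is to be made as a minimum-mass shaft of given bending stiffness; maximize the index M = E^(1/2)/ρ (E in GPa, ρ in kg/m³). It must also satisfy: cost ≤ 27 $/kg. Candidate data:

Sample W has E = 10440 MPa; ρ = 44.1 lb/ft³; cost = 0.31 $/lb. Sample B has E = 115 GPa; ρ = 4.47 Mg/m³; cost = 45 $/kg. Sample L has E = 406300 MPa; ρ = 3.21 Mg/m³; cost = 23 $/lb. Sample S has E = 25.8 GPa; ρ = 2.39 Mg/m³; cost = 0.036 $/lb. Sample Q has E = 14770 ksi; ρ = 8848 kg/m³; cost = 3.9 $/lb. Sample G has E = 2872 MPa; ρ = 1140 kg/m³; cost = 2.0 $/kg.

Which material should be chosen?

Screen on constraints: cost ≤ 27 $/kg. Survivors: sample W, sample S, sample Q, sample G.
Convert each candidate to consistent units, then evaluate M:
  sample W: E = 10.44 GPa, ρ = 706.4 kg/m³
  sample S: E = 25.80 GPa, ρ = 2390 kg/m³
  sample Q: E = 101.8 GPa, ρ = 8848 kg/m³
  sample G: E = 2.872 GPa, ρ = 1140 kg/m³
  sample W: M = 4.57×10⁻³
  sample S: M = 2.13×10⁻³
  sample G: M = 1.49×10⁻³
  sample Q: M = 1.14×10⁻³
Highest index: sample W.

sample W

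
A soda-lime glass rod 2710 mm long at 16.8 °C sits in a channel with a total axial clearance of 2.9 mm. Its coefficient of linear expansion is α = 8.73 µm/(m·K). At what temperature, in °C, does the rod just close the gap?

139 °C

α·L₀·ΔT = 2.9 mm ⇒ ΔT = 2.9 / (8.73×10⁻⁶ × 2710.0) = 122.6 K.
T = 16.8 + 122.6 = 139.4 °C.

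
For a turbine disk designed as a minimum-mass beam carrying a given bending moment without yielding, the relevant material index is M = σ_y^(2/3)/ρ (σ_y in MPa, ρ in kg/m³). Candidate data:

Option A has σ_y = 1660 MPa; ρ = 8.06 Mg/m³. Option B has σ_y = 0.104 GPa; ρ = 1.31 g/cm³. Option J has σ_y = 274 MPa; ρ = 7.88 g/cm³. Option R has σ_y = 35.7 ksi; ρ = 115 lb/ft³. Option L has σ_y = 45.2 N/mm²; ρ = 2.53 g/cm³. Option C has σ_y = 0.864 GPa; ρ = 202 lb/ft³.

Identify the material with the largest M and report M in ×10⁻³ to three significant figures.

Normalizing units and computing the index:
  option A: σ_y = 1660 MPa, ρ = 8060 kg/m³
  option B: σ_y = 104.0 MPa, ρ = 1310 kg/m³
  option J: σ_y = 274.0 MPa, ρ = 7880 kg/m³
  option R: σ_y = 246.1 MPa, ρ = 1842 kg/m³
  option L: σ_y = 45.20 MPa, ρ = 2530 kg/m³
  option C: σ_y = 864.0 MPa, ρ = 3236 kg/m³
  option C: M = 28.0×10⁻³
  option R: M = 21.3×10⁻³
  option A: M = 17.4×10⁻³
  option B: M = 16.9×10⁻³
  option J: M = 5.35×10⁻³
  option L: M = 5.02×10⁻³
The maximum is for option C.

option C, M = 28.0×10⁻³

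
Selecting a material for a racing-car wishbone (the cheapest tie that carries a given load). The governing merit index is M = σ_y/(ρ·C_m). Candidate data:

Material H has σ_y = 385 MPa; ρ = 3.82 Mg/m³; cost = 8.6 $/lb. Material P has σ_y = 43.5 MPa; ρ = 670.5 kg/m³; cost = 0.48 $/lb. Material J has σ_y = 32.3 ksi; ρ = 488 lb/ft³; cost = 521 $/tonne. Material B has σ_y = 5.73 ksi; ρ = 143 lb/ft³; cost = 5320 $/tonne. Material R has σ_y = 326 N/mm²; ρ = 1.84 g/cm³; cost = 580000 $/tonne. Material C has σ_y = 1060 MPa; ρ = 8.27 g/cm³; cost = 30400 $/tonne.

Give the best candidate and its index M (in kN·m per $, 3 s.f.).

material P, M = 61.3 kN·m per $

In SI units:
  material H: σ_y = 385.0 MPa, ρ = 3820 kg/m³, cost = 18.96 $/kg
  material P: σ_y = 43.50 MPa, ρ = 670.5 kg/m³, cost = 1.058 $/kg
  material J: σ_y = 222.7 MPa, ρ = 7817 kg/m³, cost = 0.5210 $/kg
  material B: σ_y = 39.51 MPa, ρ = 2291 kg/m³, cost = 5.320 $/kg
  material R: σ_y = 326.0 MPa, ρ = 1840 kg/m³, cost = 580.0 $/kg
  material C: σ_y = 1060 MPa, ρ = 8270 kg/m³, cost = 30.40 $/kg
  material P: M = 61.3 kN·m per $
  material J: M = 54.7 kN·m per $
  material H: M = 5.32 kN·m per $
  material C: M = 4.22 kN·m per $
  material B: M = 3.24 kN·m per $
  material R: M = 0.305 kN·m per $
Highest index: material P.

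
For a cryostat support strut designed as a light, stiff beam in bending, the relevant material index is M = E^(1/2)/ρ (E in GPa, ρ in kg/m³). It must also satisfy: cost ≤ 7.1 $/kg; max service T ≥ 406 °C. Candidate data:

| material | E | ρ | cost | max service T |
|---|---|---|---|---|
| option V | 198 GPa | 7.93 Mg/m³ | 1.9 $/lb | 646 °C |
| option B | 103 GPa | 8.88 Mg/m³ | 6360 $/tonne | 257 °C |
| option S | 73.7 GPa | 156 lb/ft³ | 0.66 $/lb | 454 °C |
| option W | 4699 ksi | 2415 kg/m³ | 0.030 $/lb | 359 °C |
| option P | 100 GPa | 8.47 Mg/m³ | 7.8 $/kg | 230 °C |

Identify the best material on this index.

Screen on constraints: cost ≤ 7.1 $/kg; max service T ≥ 406 °C. Survivors: option V, option S.
In SI units:
  option V: E = 198.0 GPa, ρ = 7930 kg/m³
  option S: E = 73.70 GPa, ρ = 2499 kg/m³
  option S: M = 3.44×10⁻³
  option V: M = 1.77×10⁻³
Highest index: option S.

option S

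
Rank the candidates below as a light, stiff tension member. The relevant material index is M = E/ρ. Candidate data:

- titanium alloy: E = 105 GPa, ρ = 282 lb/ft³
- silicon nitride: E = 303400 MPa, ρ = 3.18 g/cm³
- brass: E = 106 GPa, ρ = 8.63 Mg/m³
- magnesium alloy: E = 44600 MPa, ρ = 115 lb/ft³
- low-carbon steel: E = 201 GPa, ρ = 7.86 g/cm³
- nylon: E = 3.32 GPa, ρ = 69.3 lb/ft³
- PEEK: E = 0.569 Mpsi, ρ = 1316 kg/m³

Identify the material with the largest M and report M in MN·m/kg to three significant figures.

Convert each candidate to consistent units, then evaluate M:
  titanium alloy: E = 105.0 GPa, ρ = 4517 kg/m³
  silicon nitride: E = 303.4 GPa, ρ = 3180 kg/m³
  brass: E = 106.0 GPa, ρ = 8630 kg/m³
  magnesium alloy: E = 44.60 GPa, ρ = 1842 kg/m³
  low-carbon steel: E = 201.0 GPa, ρ = 7860 kg/m³
  nylon: E = 3.320 GPa, ρ = 1110 kg/m³
  PEEK: E = 3.923 GPa, ρ = 1316 kg/m³
  silicon nitride: M = 95.4 MN·m/kg
  low-carbon steel: M = 25.6 MN·m/kg
  magnesium alloy: M = 24.2 MN·m/kg
  titanium alloy: M = 23.2 MN·m/kg
  brass: M = 12.3 MN·m/kg
  nylon: M = 2.99 MN·m/kg
  PEEK: M = 2.98 MN·m/kg
Silicon nitride has the largest M.

silicon nitride, M = 95.4 MN·m/kg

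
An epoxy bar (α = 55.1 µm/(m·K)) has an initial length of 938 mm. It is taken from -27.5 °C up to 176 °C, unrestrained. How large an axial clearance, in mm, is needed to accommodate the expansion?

10.5 mm

ΔT = 176 − (-27.5) = 203.5 K.
ΔL = α·L₀·ΔT = 55.1×10⁻⁶ × 938 mm × 203.5 K = 10.5 mm.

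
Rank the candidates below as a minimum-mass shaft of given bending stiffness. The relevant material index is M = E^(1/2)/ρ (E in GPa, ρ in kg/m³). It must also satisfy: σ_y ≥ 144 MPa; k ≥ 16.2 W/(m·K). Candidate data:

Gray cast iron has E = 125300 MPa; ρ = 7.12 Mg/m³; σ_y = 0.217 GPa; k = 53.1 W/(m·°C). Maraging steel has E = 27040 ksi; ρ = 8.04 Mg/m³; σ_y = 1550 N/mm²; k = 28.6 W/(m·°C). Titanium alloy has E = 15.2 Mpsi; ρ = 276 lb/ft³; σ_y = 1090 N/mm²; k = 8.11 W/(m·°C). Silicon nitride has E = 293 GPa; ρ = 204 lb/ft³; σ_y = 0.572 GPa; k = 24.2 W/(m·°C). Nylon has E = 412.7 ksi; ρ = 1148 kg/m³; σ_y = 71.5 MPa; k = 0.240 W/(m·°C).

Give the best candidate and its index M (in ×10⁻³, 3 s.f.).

Screen on constraints: σ_y ≥ 144 MPa; k ≥ 16.2 W/(m·K). Survivors: gray cast iron, maraging steel, silicon nitride.
Putting every candidate on a common basis:
  gray cast iron: E = 125.3 GPa, ρ = 7120 kg/m³
  maraging steel: E = 186.4 GPa, ρ = 8040 kg/m³
  silicon nitride: E = 293.0 GPa, ρ = 3268 kg/m³
  silicon nitride: M = 5.24×10⁻³
  maraging steel: M = 1.70×10⁻³
  gray cast iron: M = 1.57×10⁻³
Silicon nitride ranks first.

silicon nitride, M = 5.24×10⁻³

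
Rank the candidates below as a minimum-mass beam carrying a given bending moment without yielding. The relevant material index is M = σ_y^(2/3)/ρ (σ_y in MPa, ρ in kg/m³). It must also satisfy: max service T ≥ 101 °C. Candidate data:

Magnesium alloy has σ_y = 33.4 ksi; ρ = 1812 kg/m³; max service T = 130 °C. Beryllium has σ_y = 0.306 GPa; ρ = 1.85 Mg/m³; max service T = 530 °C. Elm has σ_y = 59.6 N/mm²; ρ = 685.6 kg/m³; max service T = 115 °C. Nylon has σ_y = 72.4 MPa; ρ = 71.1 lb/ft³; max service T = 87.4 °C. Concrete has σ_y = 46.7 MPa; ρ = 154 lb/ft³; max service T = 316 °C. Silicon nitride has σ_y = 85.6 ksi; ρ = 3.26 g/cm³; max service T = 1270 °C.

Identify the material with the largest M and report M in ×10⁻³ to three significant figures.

Screen on constraints: max service T ≥ 101 °C. Survivors: magnesium alloy, beryllium, elm, concrete, silicon nitride.
Convert each candidate to consistent units, then evaluate M:
  magnesium alloy: σ_y = 230.3 MPa, ρ = 1812 kg/m³
  beryllium: σ_y = 306.0 MPa, ρ = 1850 kg/m³
  elm: σ_y = 59.60 MPa, ρ = 685.6 kg/m³
  concrete: σ_y = 46.70 MPa, ρ = 2467 kg/m³
  silicon nitride: σ_y = 590.2 MPa, ρ = 3260 kg/m³
  beryllium: M = 24.5×10⁻³
  elm: M = 22.3×10⁻³
  silicon nitride: M = 21.6×10⁻³
  magnesium alloy: M = 20.7×10⁻³
  concrete: M = 5.26×10⁻³
Beryllium has the largest M.

beryllium, M = 24.5×10⁻³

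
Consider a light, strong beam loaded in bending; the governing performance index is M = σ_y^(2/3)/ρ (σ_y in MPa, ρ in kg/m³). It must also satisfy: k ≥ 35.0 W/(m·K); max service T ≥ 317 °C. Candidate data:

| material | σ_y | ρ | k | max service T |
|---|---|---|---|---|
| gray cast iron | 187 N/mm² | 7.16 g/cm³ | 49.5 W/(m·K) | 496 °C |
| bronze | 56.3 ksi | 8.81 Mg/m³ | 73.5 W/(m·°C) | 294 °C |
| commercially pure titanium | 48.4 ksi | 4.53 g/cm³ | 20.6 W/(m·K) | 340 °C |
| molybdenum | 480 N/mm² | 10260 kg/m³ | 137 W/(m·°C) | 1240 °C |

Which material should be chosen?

Screen on constraints: k ≥ 35.0 W/(m·K); max service T ≥ 317 °C. Survivors: gray cast iron, molybdenum.
Convert each candidate to consistent units, then evaluate M:
  gray cast iron: σ_y = 187.0 MPa, ρ = 7160 kg/m³
  molybdenum: σ_y = 480.0 MPa, ρ = 10260 kg/m³
  molybdenum: M = 5.98×10⁻³
  gray cast iron: M = 4.57×10⁻³
The maximum is for molybdenum.

molybdenum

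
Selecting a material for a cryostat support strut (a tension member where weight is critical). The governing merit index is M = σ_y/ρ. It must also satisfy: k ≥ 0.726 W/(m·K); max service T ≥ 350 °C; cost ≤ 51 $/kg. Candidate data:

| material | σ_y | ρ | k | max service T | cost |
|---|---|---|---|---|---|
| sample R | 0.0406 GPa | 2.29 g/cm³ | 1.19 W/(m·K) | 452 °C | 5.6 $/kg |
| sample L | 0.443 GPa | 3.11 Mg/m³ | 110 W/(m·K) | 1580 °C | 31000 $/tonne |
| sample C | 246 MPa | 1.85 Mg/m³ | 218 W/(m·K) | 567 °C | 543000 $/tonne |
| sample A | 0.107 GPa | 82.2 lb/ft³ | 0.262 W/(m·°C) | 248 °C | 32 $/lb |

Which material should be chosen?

Screen on constraints: k ≥ 0.726 W/(m·K); max service T ≥ 350 °C; cost ≤ 51 $/kg. Survivors: sample R, sample L.
Putting every candidate on a common basis:
  sample R: σ_y = 40.60 MPa, ρ = 2290 kg/m³
  sample L: σ_y = 443.0 MPa, ρ = 3110 kg/m³
  sample L: M = 142 kN·m/kg
  sample R: M = 17.7 kN·m/kg
Sample L has the largest M.

sample L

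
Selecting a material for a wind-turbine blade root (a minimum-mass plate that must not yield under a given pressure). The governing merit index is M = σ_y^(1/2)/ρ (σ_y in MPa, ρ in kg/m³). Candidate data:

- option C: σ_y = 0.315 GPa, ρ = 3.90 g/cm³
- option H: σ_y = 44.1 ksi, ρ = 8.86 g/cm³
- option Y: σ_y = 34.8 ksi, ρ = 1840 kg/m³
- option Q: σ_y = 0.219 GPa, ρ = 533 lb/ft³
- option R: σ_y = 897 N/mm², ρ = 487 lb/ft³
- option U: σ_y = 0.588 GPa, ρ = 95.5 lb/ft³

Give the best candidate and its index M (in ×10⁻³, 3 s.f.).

option U, M = 15.9×10⁻³

Normalizing units and computing the index:
  option C: σ_y = 315.0 MPa, ρ = 3900 kg/m³
  option H: σ_y = 304.1 MPa, ρ = 8860 kg/m³
  option Y: σ_y = 239.9 MPa, ρ = 1840 kg/m³
  option Q: σ_y = 219.0 MPa, ρ = 8538 kg/m³
  option R: σ_y = 897.0 MPa, ρ = 7801 kg/m³
  option U: σ_y = 588.0 MPa, ρ = 1530 kg/m³
  option U: M = 15.9×10⁻³
  option Y: M = 8.42×10⁻³
  option C: M = 4.55×10⁻³
  option R: M = 3.84×10⁻³
  option H: M = 1.97×10⁻³
  option Q: M = 1.73×10⁻³
Highest index: option U.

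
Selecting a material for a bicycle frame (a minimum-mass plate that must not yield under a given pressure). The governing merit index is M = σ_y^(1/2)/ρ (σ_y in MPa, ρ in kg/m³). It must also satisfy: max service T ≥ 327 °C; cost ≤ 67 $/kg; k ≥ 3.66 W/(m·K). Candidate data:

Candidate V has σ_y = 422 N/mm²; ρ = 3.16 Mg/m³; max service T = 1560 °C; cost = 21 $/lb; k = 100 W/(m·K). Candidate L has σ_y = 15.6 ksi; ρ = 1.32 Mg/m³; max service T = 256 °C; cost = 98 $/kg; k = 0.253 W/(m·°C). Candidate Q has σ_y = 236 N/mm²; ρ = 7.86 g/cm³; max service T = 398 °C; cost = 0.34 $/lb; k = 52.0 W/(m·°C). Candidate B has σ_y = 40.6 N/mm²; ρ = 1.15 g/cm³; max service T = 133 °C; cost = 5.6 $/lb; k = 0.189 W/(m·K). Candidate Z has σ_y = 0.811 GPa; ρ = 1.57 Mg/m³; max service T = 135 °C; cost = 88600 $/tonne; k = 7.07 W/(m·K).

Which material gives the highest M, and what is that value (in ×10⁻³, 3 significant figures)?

Screen on constraints: max service T ≥ 327 °C; cost ≤ 67 $/kg; k ≥ 3.66 W/(m·K). Survivors: candidate V, candidate Q.
Convert each candidate to consistent units, then evaluate M:
  candidate V: σ_y = 422.0 MPa, ρ = 3160 kg/m³
  candidate Q: σ_y = 236.0 MPa, ρ = 7860 kg/m³
  candidate V: M = 6.50×10⁻³
  candidate Q: M = 1.95×10⁻³
Candidate V has the largest M.

candidate V, M = 6.50×10⁻³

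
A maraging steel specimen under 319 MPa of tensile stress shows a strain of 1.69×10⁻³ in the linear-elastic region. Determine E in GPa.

189 GPa

E = σ/ε = 319 MPa / 1.69×10⁻³ = 188800 MPa = 189 GPa.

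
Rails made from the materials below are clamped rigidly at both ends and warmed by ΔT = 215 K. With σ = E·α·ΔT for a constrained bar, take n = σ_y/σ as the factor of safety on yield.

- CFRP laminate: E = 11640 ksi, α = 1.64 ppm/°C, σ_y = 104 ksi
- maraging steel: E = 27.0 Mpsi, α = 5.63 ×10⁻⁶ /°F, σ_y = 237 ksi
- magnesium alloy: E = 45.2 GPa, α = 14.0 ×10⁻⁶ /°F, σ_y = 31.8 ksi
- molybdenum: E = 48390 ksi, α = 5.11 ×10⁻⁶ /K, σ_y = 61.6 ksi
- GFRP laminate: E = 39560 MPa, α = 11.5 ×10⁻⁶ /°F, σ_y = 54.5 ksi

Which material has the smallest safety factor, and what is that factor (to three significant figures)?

Per material, after unit conversion:
  CFRP laminate: E = 80.25, α = 1.64, σ_y = 717.1 → σ = 28.3 MPa, n = 25.3
  maraging steel: E = 186.2, α = 10.1, σ_y = 1634 → σ = 406 MPa, n = 4.03
  magnesium alloy: E = 45.20, α = 25.2, σ_y = 219.3 → σ = 245 MPa, n = 0.895
  molybdenum: E = 333.6, α = 5.11, σ_y = 424.7 → σ = 367 MPa, n = 1.16
  GFRP laminate: E = 39.56, α = 20.7, σ_y = 375.8 → σ = 176 MPa, n = 2.13
Smallest n: magnesium alloy with n = 0.895.

magnesium alloy, n = 0.895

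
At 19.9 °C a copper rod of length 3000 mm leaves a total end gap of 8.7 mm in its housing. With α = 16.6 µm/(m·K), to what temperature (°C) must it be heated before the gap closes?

195 °C

α·L₀·ΔT = 8.7 mm ⇒ ΔT = 8.7 / (16.6×10⁻⁶ × 3000.0) = 174.7 K.
T = 19.9 + 174.7 = 194.6 °C.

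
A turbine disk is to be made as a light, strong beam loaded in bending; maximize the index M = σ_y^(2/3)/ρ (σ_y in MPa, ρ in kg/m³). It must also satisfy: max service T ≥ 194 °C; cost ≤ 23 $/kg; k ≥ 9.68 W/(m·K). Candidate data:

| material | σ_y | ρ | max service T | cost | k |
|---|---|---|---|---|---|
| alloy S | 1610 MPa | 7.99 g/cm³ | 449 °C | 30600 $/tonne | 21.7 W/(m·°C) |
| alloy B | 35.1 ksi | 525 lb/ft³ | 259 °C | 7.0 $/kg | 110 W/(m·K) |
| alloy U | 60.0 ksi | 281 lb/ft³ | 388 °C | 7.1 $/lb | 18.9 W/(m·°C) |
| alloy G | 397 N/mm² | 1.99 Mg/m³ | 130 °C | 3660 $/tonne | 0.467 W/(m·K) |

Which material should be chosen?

alloy U

Screen on constraints: max service T ≥ 194 °C; cost ≤ 23 $/kg; k ≥ 9.68 W/(m·K). Survivors: alloy B, alloy U.
Convert each candidate to consistent units, then evaluate M:
  alloy B: σ_y = 242.0 MPa, ρ = 8410 kg/m³
  alloy U: σ_y = 413.7 MPa, ρ = 4501 kg/m³
  alloy U: M = 12.3×10⁻³
  alloy B: M = 4.62×10⁻³
Highest index: alloy U.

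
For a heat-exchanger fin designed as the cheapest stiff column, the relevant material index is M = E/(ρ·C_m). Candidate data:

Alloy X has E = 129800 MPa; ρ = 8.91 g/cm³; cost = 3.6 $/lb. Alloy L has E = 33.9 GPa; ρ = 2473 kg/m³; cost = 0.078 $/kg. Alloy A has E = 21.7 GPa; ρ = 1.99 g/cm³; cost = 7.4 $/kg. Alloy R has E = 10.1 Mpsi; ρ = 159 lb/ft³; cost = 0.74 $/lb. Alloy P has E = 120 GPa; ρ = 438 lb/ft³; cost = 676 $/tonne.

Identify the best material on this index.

alloy L

Normalizing units and computing the index:
  alloy X: E = 129.8 GPa, ρ = 8910 kg/m³, cost = 7.937 $/kg
  alloy L: E = 33.90 GPa, ρ = 2473 kg/m³, cost = 0.07800 $/kg
  alloy A: E = 21.70 GPa, ρ = 1990 kg/m³, cost = 7.400 $/kg
  alloy R: E = 69.64 GPa, ρ = 2547 kg/m³, cost = 1.631 $/kg
  alloy P: E = 120.0 GPa, ρ = 7016 kg/m³, cost = 0.6760 $/kg
  alloy L: M = 176 MN·m per $
  alloy P: M = 25.3 MN·m per $
  alloy R: M = 16.8 MN·m per $
  alloy X: M = 1.84 MN·m per $
  alloy A: M = 1.47 MN·m per $
The maximum is for alloy L.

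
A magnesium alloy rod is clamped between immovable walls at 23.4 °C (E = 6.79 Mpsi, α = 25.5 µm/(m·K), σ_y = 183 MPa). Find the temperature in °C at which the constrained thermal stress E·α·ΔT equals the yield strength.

E = 6.79 Mpsi = 46.82 GPa.
E·α·ΔT = 183.0 MPa ⇒ ΔT = 183.0 / (46.82×10³ × 25.5×10⁻⁶) = 153.3 K.
T = 23.4 + 153.3 = 176.7 °C.

177 °C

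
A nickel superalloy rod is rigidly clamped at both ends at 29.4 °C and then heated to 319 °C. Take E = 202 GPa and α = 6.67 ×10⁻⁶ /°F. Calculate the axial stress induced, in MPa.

α = 6.67×10⁻⁶/°F × 9/5 = 12.0×10⁻⁶/K.
ΔT = 289.6 K. Constrained thermal stress σ = E·α·ΔT = 202.0×10³ MPa × 12.0×10⁻⁶ × 289.6 = 702 MPa (compressive).

702 MPa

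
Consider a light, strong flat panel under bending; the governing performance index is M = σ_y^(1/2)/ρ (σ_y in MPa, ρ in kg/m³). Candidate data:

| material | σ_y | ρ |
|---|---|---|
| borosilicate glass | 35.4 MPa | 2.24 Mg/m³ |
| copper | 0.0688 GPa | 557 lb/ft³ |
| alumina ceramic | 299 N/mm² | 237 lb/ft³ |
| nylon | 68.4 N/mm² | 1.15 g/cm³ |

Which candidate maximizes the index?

nylon

Normalizing units and computing the index:
  borosilicate glass: σ_y = 35.40 MPa, ρ = 2240 kg/m³
  copper: σ_y = 68.80 MPa, ρ = 8922 kg/m³
  alumina ceramic: σ_y = 299.0 MPa, ρ = 3796 kg/m³
  nylon: σ_y = 68.40 MPa, ρ = 1150 kg/m³
  nylon: M = 7.19×10⁻³
  alumina ceramic: M = 4.55×10⁻³
  borosilicate glass: M = 2.66×10⁻³
  copper: M = 0.930×10⁻³
Highest index: nylon.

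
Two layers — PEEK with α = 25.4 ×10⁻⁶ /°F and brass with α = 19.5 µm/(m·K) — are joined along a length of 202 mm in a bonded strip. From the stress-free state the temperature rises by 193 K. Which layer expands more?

PEEK

PEEK: α = 25.4×10⁻⁶/°F × 9/5 = 45.7×10⁻⁶/K.
α(PEEK) = 45.7×10⁻⁶/K vs α(brass) = 19.5×10⁻⁶/K.
Higher α expands more for the same ΔT: PEEK.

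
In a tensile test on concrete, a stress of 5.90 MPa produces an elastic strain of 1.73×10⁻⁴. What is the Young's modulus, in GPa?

E = σ/ε = 5.90 MPa / 1.73×10⁻⁴ = 34100 MPa = 34.1 GPa.

34.1 GPa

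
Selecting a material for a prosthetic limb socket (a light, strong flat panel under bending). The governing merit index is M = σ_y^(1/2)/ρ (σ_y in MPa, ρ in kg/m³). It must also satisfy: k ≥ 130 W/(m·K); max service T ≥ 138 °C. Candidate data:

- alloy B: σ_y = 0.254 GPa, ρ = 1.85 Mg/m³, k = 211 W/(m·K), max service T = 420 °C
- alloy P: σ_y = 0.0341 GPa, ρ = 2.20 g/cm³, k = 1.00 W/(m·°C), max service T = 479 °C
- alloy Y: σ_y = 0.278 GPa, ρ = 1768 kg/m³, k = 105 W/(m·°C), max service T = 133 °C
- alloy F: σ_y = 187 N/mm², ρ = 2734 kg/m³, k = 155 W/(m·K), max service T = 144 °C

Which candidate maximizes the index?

alloy B

Screen on constraints: k ≥ 130 W/(m·K); max service T ≥ 138 °C. Survivors: alloy B, alloy F.
Putting every candidate on a common basis:
  alloy B: σ_y = 254.0 MPa, ρ = 1850 kg/m³
  alloy F: σ_y = 187.0 MPa, ρ = 2734 kg/m³
  alloy B: M = 8.61×10⁻³
  alloy F: M = 5.00×10⁻³
Alloy B ranks first.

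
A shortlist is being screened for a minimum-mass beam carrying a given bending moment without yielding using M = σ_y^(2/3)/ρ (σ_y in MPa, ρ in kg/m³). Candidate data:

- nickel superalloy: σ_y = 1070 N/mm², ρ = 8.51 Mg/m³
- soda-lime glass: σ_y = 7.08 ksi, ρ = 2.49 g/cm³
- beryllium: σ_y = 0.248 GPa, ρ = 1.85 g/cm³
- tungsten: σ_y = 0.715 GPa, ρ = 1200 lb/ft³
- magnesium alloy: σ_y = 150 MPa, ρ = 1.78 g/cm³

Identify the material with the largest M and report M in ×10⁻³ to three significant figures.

In SI units:
  nickel superalloy: σ_y = 1070 MPa, ρ = 8510 kg/m³
  soda-lime glass: σ_y = 48.81 MPa, ρ = 2490 kg/m³
  beryllium: σ_y = 248.0 MPa, ρ = 1850 kg/m³
  tungsten: σ_y = 715.0 MPa, ρ = 19220 kg/m³
  magnesium alloy: σ_y = 150.0 MPa, ρ = 1780 kg/m³
  beryllium: M = 21.3×10⁻³
  magnesium alloy: M = 15.9×10⁻³
  nickel superalloy: M = 12.3×10⁻³
  soda-lime glass: M = 5.36×10⁻³
  tungsten: M = 4.16×10⁻³
Beryllium ranks first.

beryllium, M = 21.3×10⁻³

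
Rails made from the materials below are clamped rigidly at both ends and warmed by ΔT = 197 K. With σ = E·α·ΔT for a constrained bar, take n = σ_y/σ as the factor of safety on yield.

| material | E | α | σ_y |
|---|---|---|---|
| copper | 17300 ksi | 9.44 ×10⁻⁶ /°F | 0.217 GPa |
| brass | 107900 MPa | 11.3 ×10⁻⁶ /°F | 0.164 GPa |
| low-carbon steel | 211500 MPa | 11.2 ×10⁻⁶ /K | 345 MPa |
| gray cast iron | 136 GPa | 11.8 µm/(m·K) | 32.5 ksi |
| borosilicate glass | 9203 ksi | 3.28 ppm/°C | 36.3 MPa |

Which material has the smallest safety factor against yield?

brass

Per material, after unit conversion:
  copper: E = 119.3, α = 17.0, σ_y = 217.0 → σ = 399 MPa, n = 0.543
  brass: E = 107.9, α = 20.3, σ_y = 164.0 → σ = 432 MPa, n = 0.379
  low-carbon steel: E = 211.5, α = 11.2, σ_y = 345.0 → σ = 467 MPa, n = 0.739
  gray cast iron: E = 136.0, α = 11.8, σ_y = 224.1 → σ = 316 MPa, n = 0.709
  borosilicate glass: E = 63.45, α = 3.28, σ_y = 36.30 → σ = 41.0 MPa, n = 0.885
The minimum is brass at n = 0.379.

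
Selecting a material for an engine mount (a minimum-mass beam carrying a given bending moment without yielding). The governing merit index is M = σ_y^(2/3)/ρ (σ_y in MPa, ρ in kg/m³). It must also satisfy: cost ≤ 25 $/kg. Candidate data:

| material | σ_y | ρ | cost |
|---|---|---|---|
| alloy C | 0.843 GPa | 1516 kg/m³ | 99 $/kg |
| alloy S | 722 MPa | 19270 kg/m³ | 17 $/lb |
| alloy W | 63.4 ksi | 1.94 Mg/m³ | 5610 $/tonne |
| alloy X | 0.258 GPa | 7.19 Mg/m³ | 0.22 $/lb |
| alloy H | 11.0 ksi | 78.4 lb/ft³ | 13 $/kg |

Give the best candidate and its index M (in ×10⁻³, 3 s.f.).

Screen on constraints: cost ≤ 25 $/kg. Survivors: alloy W, alloy X, alloy H.
Putting every candidate on a common basis:
  alloy W: σ_y = 437.1 MPa, ρ = 1940 kg/m³
  alloy X: σ_y = 258.0 MPa, ρ = 7190 kg/m³
  alloy H: σ_y = 75.84 MPa, ρ = 1256 kg/m³
  alloy W: M = 29.7×10⁻³
  alloy H: M = 14.3×10⁻³
  alloy X: M = 5.64×10⁻³
Alloy W ranks first.

alloy W, M = 29.7×10⁻³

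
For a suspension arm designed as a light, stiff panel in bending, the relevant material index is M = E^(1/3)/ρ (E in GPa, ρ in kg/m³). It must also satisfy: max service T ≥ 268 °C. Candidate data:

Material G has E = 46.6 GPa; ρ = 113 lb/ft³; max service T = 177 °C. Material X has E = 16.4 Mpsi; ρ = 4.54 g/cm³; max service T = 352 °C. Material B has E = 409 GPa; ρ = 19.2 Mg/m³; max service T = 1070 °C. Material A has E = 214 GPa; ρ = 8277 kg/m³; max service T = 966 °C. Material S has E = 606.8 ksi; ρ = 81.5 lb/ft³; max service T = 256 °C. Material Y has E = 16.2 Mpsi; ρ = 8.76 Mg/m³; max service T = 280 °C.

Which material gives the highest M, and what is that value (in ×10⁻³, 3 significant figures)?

Screen on constraints: max service T ≥ 268 °C. Survivors: material X, material B, material A, material Y.
Putting every candidate on a common basis:
  material X: E = 113.1 GPa, ρ = 4540 kg/m³
  material B: E = 409.0 GPa, ρ = 19200 kg/m³
  material A: E = 214.0 GPa, ρ = 8277 kg/m³
  material Y: E = 111.7 GPa, ρ = 8760 kg/m³
  material X: M = 1.07×10⁻³
  material A: M = 0.723×10⁻³
  material Y: M = 0.550×10⁻³
  material B: M = 0.387×10⁻³
Highest index: material X.

material X, M = 1.07×10⁻³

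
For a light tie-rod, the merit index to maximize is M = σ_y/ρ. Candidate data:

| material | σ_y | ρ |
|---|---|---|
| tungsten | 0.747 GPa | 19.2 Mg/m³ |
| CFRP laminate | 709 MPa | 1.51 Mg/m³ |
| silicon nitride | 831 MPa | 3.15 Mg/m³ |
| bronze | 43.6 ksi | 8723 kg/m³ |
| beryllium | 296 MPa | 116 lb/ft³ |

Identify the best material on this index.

CFRP laminate

Normalizing units and computing the index:
  tungsten: σ_y = 747.0 MPa, ρ = 19200 kg/m³
  CFRP laminate: σ_y = 709.0 MPa, ρ = 1510 kg/m³
  silicon nitride: σ_y = 831.0 MPa, ρ = 3150 kg/m³
  bronze: σ_y = 300.6 MPa, ρ = 8723 kg/m³
  beryllium: σ_y = 296.0 MPa, ρ = 1858 kg/m³
  CFRP laminate: M = 470 kN·m/kg
  silicon nitride: M = 264 kN·m/kg
  beryllium: M = 159 kN·m/kg
  tungsten: M = 38.9 kN·m/kg
  bronze: M = 34.5 kN·m/kg
CFRP laminate has the largest M.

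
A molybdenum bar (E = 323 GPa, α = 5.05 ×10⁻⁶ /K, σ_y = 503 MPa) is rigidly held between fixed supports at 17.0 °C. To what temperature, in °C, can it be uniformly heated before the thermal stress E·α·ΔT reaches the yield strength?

325 °C

E·α·ΔT = 503.0 MPa ⇒ ΔT = 503.0 / (323.0×10³ × 5.05×10⁻⁶) = 308.4 K.
T = 17.0 + 308.4 = 325.4 °C.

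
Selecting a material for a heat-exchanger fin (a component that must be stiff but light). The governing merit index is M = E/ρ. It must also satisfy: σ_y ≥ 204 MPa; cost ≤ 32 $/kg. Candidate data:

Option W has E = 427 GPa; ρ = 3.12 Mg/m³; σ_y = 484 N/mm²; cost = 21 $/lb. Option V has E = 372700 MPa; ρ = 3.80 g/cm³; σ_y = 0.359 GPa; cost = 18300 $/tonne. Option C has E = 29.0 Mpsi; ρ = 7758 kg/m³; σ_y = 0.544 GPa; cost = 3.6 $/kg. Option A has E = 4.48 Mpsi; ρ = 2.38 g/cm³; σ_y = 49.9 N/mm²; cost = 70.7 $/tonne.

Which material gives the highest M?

Screen on constraints: σ_y ≥ 204 MPa; cost ≤ 32 $/kg. Survivors: option V, option C.
Convert each candidate to consistent units, then evaluate M:
  option V: E = 372.7 GPa, ρ = 3800 kg/m³
  option C: E = 199.9 GPa, ρ = 7758 kg/m³
  option V: M = 98.1 MN·m/kg
  option C: M = 25.8 MN·m/kg
Option V ranks first.

option V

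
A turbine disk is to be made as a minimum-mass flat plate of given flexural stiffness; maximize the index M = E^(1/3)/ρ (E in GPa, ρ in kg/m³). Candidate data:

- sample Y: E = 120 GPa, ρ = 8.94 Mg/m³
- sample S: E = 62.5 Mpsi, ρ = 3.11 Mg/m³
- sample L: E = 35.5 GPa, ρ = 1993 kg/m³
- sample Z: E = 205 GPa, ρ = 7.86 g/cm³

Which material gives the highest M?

sample S

Putting every candidate on a common basis:
  sample Y: E = 120.0 GPa, ρ = 8940 kg/m³
  sample S: E = 430.9 GPa, ρ = 3110 kg/m³
  sample L: E = 35.50 GPa, ρ = 1993 kg/m³
  sample Z: E = 205.0 GPa, ρ = 7860 kg/m³
  sample S: M = 2.43×10⁻³
  sample L: M = 1.65×10⁻³
  sample Z: M = 0.750×10⁻³
  sample Y: M = 0.552×10⁻³
Sample S has the largest M.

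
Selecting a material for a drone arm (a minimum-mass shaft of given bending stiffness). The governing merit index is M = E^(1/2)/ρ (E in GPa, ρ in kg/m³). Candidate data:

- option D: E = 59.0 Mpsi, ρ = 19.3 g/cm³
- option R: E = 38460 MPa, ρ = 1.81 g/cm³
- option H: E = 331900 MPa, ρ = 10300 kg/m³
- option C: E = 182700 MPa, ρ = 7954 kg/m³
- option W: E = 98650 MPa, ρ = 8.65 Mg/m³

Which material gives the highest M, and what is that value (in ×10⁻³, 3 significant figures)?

Putting every candidate on a common basis:
  option D: E = 406.8 GPa, ρ = 19300 kg/m³
  option R: E = 38.46 GPa, ρ = 1810 kg/m³
  option H: E = 331.9 GPa, ρ = 10300 kg/m³
  option C: E = 182.7 GPa, ρ = 7954 kg/m³
  option W: E = 98.65 GPa, ρ = 8650 kg/m³
  option R: M = 3.43×10⁻³
  option H: M = 1.77×10⁻³
  option C: M = 1.70×10⁻³
  option W: M = 1.15×10⁻³
  option D: M = 1.05×10⁻³
The maximum is for option R.

option R, M = 3.43×10⁻³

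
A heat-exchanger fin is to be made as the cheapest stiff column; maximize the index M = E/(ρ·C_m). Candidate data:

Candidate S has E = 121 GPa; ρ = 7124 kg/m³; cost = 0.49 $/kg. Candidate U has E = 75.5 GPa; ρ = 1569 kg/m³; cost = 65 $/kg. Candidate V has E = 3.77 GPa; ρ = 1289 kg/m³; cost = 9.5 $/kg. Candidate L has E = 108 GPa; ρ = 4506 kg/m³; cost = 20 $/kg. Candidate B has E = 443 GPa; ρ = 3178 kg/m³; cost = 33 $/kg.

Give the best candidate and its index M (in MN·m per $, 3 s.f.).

Per-candidate index values:
  candidate S: M = 34.7 MN·m per $
  candidate B: M = 4.22 MN·m per $
  candidate L: M = 1.20 MN·m per $
  candidate U: M = 0.740 MN·m per $
  candidate V: M = 0.308 MN·m per $
Candidate S ranks first.

candidate S, M = 34.7 MN·m per $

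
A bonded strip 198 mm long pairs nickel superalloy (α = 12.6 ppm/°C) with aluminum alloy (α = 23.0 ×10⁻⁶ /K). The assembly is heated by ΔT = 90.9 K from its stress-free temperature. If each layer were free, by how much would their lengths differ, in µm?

187 µm

Δα = |12.6 − 23.0|×10⁻⁶/K = 10.4×10⁻⁶/K.
ΔL_mismatch = Δα·L·ΔT = 10.4×10⁻⁶ × 198.0 mm × 90.9 K = 187 µm.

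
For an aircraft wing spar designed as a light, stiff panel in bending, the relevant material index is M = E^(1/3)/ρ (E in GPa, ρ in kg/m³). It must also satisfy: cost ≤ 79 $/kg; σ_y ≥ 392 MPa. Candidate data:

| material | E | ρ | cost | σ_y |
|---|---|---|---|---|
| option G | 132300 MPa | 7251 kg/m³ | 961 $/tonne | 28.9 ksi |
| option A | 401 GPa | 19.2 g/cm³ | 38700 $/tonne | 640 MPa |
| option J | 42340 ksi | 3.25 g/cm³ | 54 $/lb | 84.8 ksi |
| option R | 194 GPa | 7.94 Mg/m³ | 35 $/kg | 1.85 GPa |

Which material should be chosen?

Screen on constraints: cost ≤ 79 $/kg; σ_y ≥ 392 MPa. Survivors: option A, option R.
Putting every candidate on a common basis:
  option A: E = 401.0 GPa, ρ = 19200 kg/m³
  option R: E = 194.0 GPa, ρ = 7940 kg/m³
  option R: M = 0.729×10⁻³
  option A: M = 0.384×10⁻³
Option R ranks first.

option R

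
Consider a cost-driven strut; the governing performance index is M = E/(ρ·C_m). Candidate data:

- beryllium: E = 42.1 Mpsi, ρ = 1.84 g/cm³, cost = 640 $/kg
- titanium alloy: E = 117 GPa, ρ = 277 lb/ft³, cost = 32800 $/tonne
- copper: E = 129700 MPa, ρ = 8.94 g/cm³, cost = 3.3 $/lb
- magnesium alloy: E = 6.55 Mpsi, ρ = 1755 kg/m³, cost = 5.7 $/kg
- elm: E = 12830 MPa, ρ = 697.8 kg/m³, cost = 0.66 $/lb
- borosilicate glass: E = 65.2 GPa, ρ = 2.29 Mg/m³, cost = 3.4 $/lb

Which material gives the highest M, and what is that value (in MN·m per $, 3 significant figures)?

Normalizing units and computing the index:
  beryllium: E = 290.3 GPa, ρ = 1840 kg/m³, cost = 640.0 $/kg
  titanium alloy: E = 117.0 GPa, ρ = 4437 kg/m³, cost = 32.80 $/kg
  copper: E = 129.7 GPa, ρ = 8940 kg/m³, cost = 7.275 $/kg
  magnesium alloy: E = 45.16 GPa, ρ = 1755 kg/m³, cost = 5.700 $/kg
  elm: E = 12.83 GPa, ρ = 697.8 kg/m³, cost = 1.455 $/kg
  borosilicate glass: E = 65.20 GPa, ρ = 2290 kg/m³, cost = 7.496 $/kg
  elm: M = 12.6 MN·m per $
  magnesium alloy: M = 4.51 MN·m per $
  borosilicate glass: M = 3.80 MN·m per $
  copper: M = 1.99 MN·m per $
  titanium alloy: M = 0.804 MN·m per $
  beryllium: M = 0.246 MN·m per $
Elm has the largest M.

elm, M = 12.6 MN·m per $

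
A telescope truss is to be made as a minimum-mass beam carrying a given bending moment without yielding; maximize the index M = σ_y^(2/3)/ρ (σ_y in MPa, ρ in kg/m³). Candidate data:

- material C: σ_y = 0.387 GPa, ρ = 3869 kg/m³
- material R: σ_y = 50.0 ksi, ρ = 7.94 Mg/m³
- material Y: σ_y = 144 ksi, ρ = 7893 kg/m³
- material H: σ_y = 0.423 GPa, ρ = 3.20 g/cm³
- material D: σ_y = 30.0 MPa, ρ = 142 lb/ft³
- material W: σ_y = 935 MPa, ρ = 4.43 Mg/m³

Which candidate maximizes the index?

material W

In SI units:
  material C: σ_y = 387.0 MPa, ρ = 3869 kg/m³
  material R: σ_y = 344.7 MPa, ρ = 7940 kg/m³
  material Y: σ_y = 992.8 MPa, ρ = 7893 kg/m³
  material H: σ_y = 423.0 MPa, ρ = 3200 kg/m³
  material D: σ_y = 30.00 MPa, ρ = 2275 kg/m³
  material W: σ_y = 935.0 MPa, ρ = 4430 kg/m³
  material W: M = 21.6×10⁻³
  material H: M = 17.6×10⁻³
  material C: M = 13.7×10⁻³
  material Y: M = 12.6×10⁻³
  material R: M = 6.19×10⁻³
  material D: M = 4.24×10⁻³
Highest index: material W.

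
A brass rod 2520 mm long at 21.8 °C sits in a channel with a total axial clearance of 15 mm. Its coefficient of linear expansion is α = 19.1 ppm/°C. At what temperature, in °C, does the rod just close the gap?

333 °C

α·L₀·ΔT = 15.0 mm ⇒ ΔT = 15.0 / (19.1×10⁻⁶ × 2520.0) = 311.6 K.
T = 21.8 + 311.6 = 333.4 °C.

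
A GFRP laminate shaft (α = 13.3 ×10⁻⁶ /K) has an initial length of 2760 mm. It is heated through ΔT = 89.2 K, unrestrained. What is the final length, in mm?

ΔL = α·L₀·ΔT = 13.3×10⁻⁶ × 2760 mm × 89.20 K = 3.27 mm.
L = L₀ + ΔL = 2760 + 3.27 = 2763.3 mm.

2763.3 mm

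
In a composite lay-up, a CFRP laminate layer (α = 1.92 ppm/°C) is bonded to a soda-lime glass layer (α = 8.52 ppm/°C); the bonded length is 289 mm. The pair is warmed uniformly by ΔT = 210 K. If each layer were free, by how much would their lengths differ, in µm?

401 µm

Δα = |1.92 − 8.52|×10⁻⁶/K = 6.60×10⁻⁶/K.
ΔL_mismatch = Δα·L·ΔT = 6.60×10⁻⁶ × 289.0 mm × 210.0 K = 401 µm.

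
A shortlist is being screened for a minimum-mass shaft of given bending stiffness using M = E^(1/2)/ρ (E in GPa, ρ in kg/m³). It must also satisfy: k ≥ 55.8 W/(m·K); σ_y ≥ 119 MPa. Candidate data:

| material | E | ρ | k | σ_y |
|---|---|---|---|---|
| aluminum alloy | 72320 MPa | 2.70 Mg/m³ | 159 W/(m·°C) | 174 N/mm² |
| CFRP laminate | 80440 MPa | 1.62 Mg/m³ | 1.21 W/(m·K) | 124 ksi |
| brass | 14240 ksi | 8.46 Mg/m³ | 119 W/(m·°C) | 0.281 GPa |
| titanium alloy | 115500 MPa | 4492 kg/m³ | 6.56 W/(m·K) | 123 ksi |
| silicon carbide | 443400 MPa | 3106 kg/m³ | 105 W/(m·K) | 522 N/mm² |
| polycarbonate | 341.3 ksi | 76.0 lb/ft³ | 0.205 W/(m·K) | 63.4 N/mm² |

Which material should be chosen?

Screen on constraints: k ≥ 55.8 W/(m·K); σ_y ≥ 119 MPa. Survivors: aluminum alloy, brass, silicon carbide.
Putting every candidate on a common basis:
  aluminum alloy: E = 72.32 GPa, ρ = 2700 kg/m³
  brass: E = 98.18 GPa, ρ = 8460 kg/m³
  silicon carbide: E = 443.4 GPa, ρ = 3106 kg/m³
  silicon carbide: M = 6.78×10⁻³
  aluminum alloy: M = 3.15×10⁻³
  brass: M = 1.17×10⁻³
The maximum is for silicon carbide.

silicon carbide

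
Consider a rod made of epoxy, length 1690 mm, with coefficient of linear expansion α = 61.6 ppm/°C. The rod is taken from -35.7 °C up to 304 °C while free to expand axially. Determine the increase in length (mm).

ΔT = 304 − (-35.7) = 339.7 K.
ΔL = α·L₀·ΔT = 61.6×10⁻⁶ × 1690 mm × 339.7 K = 35.4 mm.

35.4 mm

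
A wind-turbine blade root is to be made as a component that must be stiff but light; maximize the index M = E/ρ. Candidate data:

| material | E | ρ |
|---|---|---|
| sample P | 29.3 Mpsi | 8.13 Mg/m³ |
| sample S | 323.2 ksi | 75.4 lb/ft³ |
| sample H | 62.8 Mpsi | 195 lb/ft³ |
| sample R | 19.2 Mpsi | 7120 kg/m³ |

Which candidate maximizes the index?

Convert each candidate to consistent units, then evaluate M:
  sample P: E = 202.0 GPa, ρ = 8130 kg/m³
  sample S: E = 2.228 GPa, ρ = 1208 kg/m³
  sample H: E = 433.0 GPa, ρ = 3124 kg/m³
  sample R: E = 132.4 GPa, ρ = 7120 kg/m³
  sample H: M = 139 MN·m/kg
  sample P: M = 24.8 MN·m/kg
  sample R: M = 18.6 MN·m/kg
  sample S: M = 1.85 MN·m/kg
Highest index: sample H.

sample H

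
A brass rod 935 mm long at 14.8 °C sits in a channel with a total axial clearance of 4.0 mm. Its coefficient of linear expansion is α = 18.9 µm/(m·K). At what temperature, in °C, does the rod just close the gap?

241 °C

α·L₀·ΔT = 4.0 mm ⇒ ΔT = 4.0 / (18.9×10⁻⁶ × 935.0) = 226.4 K.
T = 14.8 + 226.4 = 241.2 °C.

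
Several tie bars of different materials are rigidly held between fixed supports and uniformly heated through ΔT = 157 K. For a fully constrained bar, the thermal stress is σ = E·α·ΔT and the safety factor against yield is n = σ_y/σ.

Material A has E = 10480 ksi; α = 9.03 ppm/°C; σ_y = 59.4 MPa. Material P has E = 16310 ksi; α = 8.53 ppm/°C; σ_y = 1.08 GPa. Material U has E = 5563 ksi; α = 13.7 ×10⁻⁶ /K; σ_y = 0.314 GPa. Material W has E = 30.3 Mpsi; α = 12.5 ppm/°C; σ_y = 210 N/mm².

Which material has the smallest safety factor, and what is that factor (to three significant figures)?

material W, n = 0.512

In consistent units (E in GPa, α in ×10⁻⁶/K, σ_y in MPa):
  material A: E = 72.26, α = 9.03, σ_y = 59.40 → σ = 102 MPa, n = 0.580
  material P: E = 112.5, α = 8.53, σ_y = 1080 → σ = 151 MPa, n = 7.17
  material U: E = 38.36, α = 13.7, σ_y = 314.0 → σ = 82.5 MPa, n = 3.81
  material W: E = 208.9, α = 12.5, σ_y = 210.0 → σ = 410 MPa, n = 0.512
Material W has the lowest safety factor, n = 0.512.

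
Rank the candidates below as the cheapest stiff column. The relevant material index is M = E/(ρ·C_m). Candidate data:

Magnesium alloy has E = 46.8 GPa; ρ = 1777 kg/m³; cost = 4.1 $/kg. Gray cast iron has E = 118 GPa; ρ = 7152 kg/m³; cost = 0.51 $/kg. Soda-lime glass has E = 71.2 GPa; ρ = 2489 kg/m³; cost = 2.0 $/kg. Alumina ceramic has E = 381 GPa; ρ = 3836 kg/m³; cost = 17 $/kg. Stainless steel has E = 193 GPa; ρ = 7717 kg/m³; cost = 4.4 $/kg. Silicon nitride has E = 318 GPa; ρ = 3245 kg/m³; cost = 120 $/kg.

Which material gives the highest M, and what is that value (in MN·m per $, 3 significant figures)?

gray cast iron, M = 32.4 MN·m per $

Per-candidate index values:
  gray cast iron: M = 32.4 MN·m per $
  soda-lime glass: M = 14.3 MN·m per $
  magnesium alloy: M = 6.42 MN·m per $
  alumina ceramic: M = 5.84 MN·m per $
  stainless steel: M = 5.68 MN·m per $
  silicon nitride: M = 0.817 MN·m per $
Highest index: gray cast iron.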